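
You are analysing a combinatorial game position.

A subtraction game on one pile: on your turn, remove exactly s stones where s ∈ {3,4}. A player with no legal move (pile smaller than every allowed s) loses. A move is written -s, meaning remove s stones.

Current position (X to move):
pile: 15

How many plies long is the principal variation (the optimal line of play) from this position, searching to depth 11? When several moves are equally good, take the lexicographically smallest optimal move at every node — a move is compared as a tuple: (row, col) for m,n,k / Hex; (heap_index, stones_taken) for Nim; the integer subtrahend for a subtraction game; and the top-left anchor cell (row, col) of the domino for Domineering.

p1 X@[15]: -3[12]-1* -4[11]-1
p2 O@[12]: -3[9]+1* -4[8]+1
p3 X@[9]: -3[6]-1* -4[5]-1
p4 O@[6]: -3[3]-1 -4[2]+1*
p5 X@[2] terminal -1; root [15] d11

PV length from [15]: 4 plies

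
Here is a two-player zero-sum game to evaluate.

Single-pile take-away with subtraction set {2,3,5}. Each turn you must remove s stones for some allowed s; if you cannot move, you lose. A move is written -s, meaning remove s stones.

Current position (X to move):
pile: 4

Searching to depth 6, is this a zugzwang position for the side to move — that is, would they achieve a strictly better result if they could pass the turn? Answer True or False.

ply 1, X at 4 | -2=-1→2; -3=+1→1*
ply 2: 1 is terminal -1 (O); from 4 depth 6
if X skipped the turn, O would face:
~ ply 1, O at 4 | -2=-1→2; -3=+1→1*
~ ply 2: 1 is terminal -1 (X); from 4 depth 6
compare (X): move=+1 vs pass=-1

zugzwang(4, X) = False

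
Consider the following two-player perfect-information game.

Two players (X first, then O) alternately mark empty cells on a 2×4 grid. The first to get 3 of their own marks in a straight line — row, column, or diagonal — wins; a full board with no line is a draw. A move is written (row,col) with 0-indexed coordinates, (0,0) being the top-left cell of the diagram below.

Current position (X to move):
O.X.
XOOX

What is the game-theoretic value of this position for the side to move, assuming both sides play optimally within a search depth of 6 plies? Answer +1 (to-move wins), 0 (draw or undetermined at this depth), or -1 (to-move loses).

ply 1, X at O.X./XOOX | (0,1)=+0→OXX./XOOX*; (0,3)=+0→O.XX/XOOX
ply 2, O at OXX./XOOX | (0,3)=+0→OXXO/XOOX*
ply 3: OXXO/XOOX is terminal +0 (X); from O.X./XOOX depth 6

value(O.X./XOOX, X) = 0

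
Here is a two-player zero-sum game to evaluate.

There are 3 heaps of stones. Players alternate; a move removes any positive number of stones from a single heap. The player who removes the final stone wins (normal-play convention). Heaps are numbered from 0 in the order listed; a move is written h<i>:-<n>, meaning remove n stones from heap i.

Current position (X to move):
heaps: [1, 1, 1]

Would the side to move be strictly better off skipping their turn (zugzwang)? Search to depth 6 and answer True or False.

[(1,1,1)] X move#1: h0:-1:+1/(0,1,1)*, h1:-1:+1/(1,0,1), h2:-1:+1/(1,1,0)
[(0,1,1)] O move#2: h1:-1:-1/(0,0,1)*, h2:-1:-1/(0,1,0)
[(0,0,1)] X move#3: h2:-1:+1/(0,0,0)*
[(0,0,0)] end (terminal -1, O#4); searched (1,1,1) to 6
suppose X passes — search the same position with O to move:
pass> [(1,1,1)] O move#1: h0:-1:+1/(0,1,1)*, h1:-1:+1/(1,0,1), h2:-1:+1/(1,1,0)
pass> [(0,1,1)] X move#2: h1:-1:-1/(0,0,1)*, h2:-1:-1/(0,1,0)
pass> [(0,0,1)] O move#3: h2:-1:+1/(0,0,0)*
pass> [(0,0,0)] end (terminal -1, X#4); searched (1,1,1) to 6
for X: play +1, pass -1

zugzwang((1,1,1), X) = False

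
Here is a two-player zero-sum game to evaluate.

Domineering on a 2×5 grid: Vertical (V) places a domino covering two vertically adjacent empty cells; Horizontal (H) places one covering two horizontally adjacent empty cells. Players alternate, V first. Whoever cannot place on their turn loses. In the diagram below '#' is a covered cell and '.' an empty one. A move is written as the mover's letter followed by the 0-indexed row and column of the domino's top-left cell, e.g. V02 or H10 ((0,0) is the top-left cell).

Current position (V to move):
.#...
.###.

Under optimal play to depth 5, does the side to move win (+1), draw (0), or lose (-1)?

value(.#.../.###., V) = +1

p1 V@[.#.../.###.]: V00[##.../####.]-1 V04[.#..#/.####]+1*
p2 H@[.#..#/.####]: H02[.####/.####]-1*
p3 V@[.####/.####]: V00[#####/#####]+1*
p4 H@[#####/#####] terminal -1; root [.#.../.###.] d5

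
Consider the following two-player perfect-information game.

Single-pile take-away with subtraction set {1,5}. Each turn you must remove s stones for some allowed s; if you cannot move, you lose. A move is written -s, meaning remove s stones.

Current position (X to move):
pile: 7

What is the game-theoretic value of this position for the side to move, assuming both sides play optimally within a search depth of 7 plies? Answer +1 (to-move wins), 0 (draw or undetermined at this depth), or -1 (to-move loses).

[7] X move#1: -1:+1/6*, -5:+1/2
[6] O move#2: -1:-1/5*, -5:-1/1
[5] X move#3: -1:+1/4*, -5:+1/0
[4] O move#4: -1:-1/3*
[3] X move#5: -1:+1/2*
[2] O move#6: -1:-1/1*
[1] X move#7: -1:+1/0*
[0] end (terminal -1, O#8); searched 7 to 7

value(7, X) = +1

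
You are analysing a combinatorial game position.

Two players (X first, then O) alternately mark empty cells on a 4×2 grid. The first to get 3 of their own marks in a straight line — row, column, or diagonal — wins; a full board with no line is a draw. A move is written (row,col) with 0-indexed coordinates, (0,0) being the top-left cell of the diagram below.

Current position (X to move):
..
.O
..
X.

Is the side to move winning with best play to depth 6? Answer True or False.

[../.O/../X.] X move#1: (0,0):-1/X./.O/../X., (0,1):+0/.X/.O/../X.*, (1,0):+0/../XO/../X., (2,0):+0/../.O/X./X., (2,1):+0/../.O/.X/X., (3,1):+0/../.O/../XX
[.X/.O/../X.] O move#2: (0,0):+0/OX/.O/../X.*, (1,0):+0/.X/OO/../X., (2,0):+0/.X/.O/O./X., (2,1):+0/.X/.O/.O/X., (3,1):+0/.X/.O/../XO
[OX/.O/../X.] X move#3: (1,0):+0/OX/XO/../X.*, (2,0):+0/OX/.O/X./X., (2,1):+0/OX/.O/.X/X., (3,1):+0/OX/.O/../XX
[OX/XO/../X.] O move#4: (2,0):+0/OX/XO/O./X.*, (2,1):-1/OX/XO/.O/X., (3,1):-1/OX/XO/../XO
[OX/XO/O./X.] X move#5: (2,1):+0/OX/XO/OX/X.*, (3,1):+0/OX/XO/O./XX
[OX/XO/OX/X.] O move#6: (3,1):+0/OX/XO/OX/XO*
[OX/XO/OX/XO] end (terminal +0, X#7); searched ../.O/../X. to 6

X winning at [../.O/../X.]: False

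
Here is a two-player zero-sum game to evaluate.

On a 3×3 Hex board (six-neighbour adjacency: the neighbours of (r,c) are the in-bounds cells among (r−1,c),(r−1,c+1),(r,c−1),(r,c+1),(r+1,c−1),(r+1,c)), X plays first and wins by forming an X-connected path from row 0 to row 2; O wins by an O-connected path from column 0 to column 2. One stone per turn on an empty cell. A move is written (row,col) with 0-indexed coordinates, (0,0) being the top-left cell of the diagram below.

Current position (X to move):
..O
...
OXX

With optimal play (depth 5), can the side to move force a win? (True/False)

ply 1, X at ..O/.../OXX | (0,0)=-1→X.O/.../OXX*; (0,1)=-1→.XO/.../OXX; (1,0)=-1→..O/X../OXX; (1,1)=-1→..O/.X./OXX; (1,2)=-1→..O/..X/OXX
ply 2, O at X.O/.../OXX | (0,1)=+1→XOO/.../OXX*; (1,0)=+1→X.O/O../OXX; (1,1)=+1→X.O/.O./OXX; (1,2)=-1→X.O/..O/OXX
ply 3, X at XOO/.../OXX | (1,0)=-1→XOO/X../OXX*; (1,1)=-1→XOO/.X./OXX; (1,2)=-1→XOO/..X/OXX
ply 4, O at XOO/X../OXX | (1,1)=+1→XOO/XO./OXX*; (1,2)=-1→XOO/X.O/OXX
ply 5: XOO/XO./OXX is terminal -1 (X); from ..O/.../OXX depth 5

X winning at [..O/.../OXX]: False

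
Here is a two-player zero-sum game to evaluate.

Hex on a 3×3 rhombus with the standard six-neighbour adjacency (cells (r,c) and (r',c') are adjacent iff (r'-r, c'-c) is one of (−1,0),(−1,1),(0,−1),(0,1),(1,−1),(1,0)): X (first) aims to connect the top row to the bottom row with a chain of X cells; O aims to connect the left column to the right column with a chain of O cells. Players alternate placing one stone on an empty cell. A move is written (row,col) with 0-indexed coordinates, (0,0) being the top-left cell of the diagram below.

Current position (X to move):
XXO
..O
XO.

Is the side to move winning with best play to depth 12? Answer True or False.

X winning at [XXO/..O/XO.]: True

ply 1, X at XXO/..O/XO. | (1,0)=+1→XXO/X.O/XO.*; (1,1)=+1→XXO/.XO/XO.; (2,2)=+1→XXO/..O/XOX
ply 2: XXO/X.O/XO. is terminal -1 (O); from XXO/..O/XO. depth 12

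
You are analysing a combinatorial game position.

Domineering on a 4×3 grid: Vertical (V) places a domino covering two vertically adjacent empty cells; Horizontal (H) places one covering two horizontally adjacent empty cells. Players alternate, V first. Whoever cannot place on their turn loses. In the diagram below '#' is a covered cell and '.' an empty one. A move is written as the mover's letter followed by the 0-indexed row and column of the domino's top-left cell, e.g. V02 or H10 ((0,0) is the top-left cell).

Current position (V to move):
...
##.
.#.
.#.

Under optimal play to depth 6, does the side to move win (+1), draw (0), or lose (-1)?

[.../##./.#./.#.] V move#1: V02:+1/..#/###/.#./.#.*, V12:+1/.../###/.##/.#., V20:+1/.../##./##./##., V22:+1/.../##./.##/.##
[..#/###/.#./.#.] H move#2: H00:-1/###/###/.#./.#.*
[###/###/.#./.#.] V move#3: V20:+1/###/###/##./##.*, V22:+1/###/###/.##/.##
[###/###/##./##.] end (terminal -1, H#4); searched .../##./.#./.#. to 6

value(.../##./.#./.#., V) = +1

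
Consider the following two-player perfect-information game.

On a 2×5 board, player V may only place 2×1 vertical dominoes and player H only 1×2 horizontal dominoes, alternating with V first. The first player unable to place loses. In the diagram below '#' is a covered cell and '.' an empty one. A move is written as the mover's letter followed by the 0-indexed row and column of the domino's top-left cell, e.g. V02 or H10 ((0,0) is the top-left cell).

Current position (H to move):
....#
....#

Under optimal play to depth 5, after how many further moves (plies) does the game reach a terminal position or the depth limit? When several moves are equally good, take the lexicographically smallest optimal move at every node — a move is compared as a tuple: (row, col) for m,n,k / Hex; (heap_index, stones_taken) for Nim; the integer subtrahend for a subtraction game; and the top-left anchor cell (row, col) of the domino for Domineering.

ply 1, H at ....#/....# | H00=-1→##..#/....#; H01=+1→.##.#/....#*; H02=-1→..###/....#; H10=-1→....#/##..#; H11=+1→....#/.##.#; H12=-1→....#/..###
ply 2, V at .##.#/....# | V00=-1→###.#/#...#*; V03=-1→.####/...##
ply 3, H at ###.#/#...# | H11=-1→###.#/###.#; H12=+1→###.#/#.###*
ply 4: ###.#/#.### is terminal -1 (V); from ....#/....# depth 5

PV length from [....#/....#]: 3 plies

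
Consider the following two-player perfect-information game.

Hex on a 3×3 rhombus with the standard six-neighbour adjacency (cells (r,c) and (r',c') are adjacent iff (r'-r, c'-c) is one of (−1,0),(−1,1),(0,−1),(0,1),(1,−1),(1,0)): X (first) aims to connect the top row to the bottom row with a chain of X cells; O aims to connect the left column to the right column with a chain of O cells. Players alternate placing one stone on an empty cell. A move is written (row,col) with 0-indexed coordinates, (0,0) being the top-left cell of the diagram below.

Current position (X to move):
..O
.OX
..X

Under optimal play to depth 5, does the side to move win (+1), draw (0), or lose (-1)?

ply 1, X at ..O/.OX/..X | (0,0)=-1→X.O/.OX/..X*; (0,1)=-1→.XO/.OX/..X; (1,0)=-1→..O/XOX/..X; (2,0)=-1→..O/.OX/X.X; (2,1)=-1→..O/.OX/.XX
ply 2, O at X.O/.OX/..X | (0,1)=+1→XOO/.OX/..X*; (1,0)=+1→X.O/OOX/..X; (2,0)=+1→X.O/.OX/O.X; (2,1)=+1→X.O/.OX/.OX
ply 3, X at XOO/.OX/..X | (1,0)=-1→XOO/XOX/..X*; (2,0)=-1→XOO/.OX/X.X; (2,1)=-1→XOO/.OX/.XX
ply 4, O at XOO/XOX/..X | (2,0)=+1→XOO/XOX/O.X*; (2,1)=-1→XOO/XOX/.OX
ply 5: XOO/XOX/O.X is terminal -1 (X); from ..O/.OX/..X depth 5

value(..O/.OX/..X, X) = -1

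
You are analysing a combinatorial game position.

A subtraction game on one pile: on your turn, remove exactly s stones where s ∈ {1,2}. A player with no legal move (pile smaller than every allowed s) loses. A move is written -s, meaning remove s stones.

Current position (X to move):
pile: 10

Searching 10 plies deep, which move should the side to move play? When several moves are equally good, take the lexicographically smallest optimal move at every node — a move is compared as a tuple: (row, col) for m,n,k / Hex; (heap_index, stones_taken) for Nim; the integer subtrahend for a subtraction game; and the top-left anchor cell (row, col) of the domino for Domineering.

X's best at [10]: -1

p1 X@[10]: -1[9]+1* -2[8]-1
p2 O@[9]: -1[8]-1* -2[7]-1
p3 X@[8]: -1[7]-1 -2[6]+1*
p4 O@[6]: -1[5]-1* -2[4]-1
p5 X@[5]: -1[4]-1 -2[3]+1*
p6 O@[3]: -1[2]-1* -2[1]-1
p7 X@[2]: -1[1]-1 -2[0]+1*
p8 O@[0] terminal -1; root [10] d10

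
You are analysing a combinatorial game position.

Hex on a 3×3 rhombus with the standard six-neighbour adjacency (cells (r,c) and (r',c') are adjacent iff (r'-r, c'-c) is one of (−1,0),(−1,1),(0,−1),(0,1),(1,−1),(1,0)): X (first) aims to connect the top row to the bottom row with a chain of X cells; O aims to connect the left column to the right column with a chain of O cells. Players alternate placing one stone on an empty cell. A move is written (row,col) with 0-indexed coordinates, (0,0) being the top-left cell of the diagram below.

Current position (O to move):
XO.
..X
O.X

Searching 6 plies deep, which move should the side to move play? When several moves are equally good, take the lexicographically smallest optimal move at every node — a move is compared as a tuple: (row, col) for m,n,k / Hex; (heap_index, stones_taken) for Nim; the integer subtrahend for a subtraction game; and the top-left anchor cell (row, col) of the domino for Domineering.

O's best at [XO./..X/O.X]: (0,2)

[XO./..X/O.X] O move#1: (0,2):+1/XOO/..X/O.X*, (1,0):-1/XO./O.X/O.X, (1,1):-1/XO./.OX/O.X, (2,1):-1/XO./..X/OOX
[XOO/..X/O.X] X move#2: (1,0):-1/XOO/X.X/O.X*, (1,1):-1/XOO/.XX/O.X, (2,1):-1/XOO/..X/OXX
[XOO/X.X/O.X] O move#3: (1,1):+1/XOO/XOX/O.X*, (2,1):-1/XOO/X.X/OOX
[XOO/XOX/O.X] end (terminal -1, X#4); searched XO./..X/O.X to 6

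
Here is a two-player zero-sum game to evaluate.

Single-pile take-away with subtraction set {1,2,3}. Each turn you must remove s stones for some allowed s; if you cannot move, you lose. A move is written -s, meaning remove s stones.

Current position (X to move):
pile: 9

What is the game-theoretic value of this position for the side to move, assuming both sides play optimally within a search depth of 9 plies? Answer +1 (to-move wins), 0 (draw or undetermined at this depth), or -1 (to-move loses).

[9] X move#1: -1:+1/8*, -2:-1/7, -3:-1/6
[8] O move#2: -1:-1/7*, -2:-1/6, -3:-1/5
[7] X move#3: -1:-1/6, -2:-1/5, -3:+1/4*
[4] O move#4: -1:-1/3*, -2:-1/2, -3:-1/1
[3] X move#5: -1:-1/2, -2:-1/1, -3:+1/0*
[0] end (terminal -1, O#6); searched 9 to 9

value(9, X) = +1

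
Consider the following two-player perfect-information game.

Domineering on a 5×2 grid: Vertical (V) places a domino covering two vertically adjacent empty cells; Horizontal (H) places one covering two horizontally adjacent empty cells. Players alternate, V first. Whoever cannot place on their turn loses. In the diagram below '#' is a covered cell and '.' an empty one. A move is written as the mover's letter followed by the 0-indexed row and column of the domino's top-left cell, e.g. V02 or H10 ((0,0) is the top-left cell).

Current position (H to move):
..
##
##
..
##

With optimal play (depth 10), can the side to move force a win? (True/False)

H winning at [../##/##/../##]: True

ply 1, H at ../##/##/../## | H00=+1→##/##/##/../##*; H30=+1→../##/##/##/##
ply 2: ##/##/##/../## is terminal -1 (V); from ../##/##/../## depth 10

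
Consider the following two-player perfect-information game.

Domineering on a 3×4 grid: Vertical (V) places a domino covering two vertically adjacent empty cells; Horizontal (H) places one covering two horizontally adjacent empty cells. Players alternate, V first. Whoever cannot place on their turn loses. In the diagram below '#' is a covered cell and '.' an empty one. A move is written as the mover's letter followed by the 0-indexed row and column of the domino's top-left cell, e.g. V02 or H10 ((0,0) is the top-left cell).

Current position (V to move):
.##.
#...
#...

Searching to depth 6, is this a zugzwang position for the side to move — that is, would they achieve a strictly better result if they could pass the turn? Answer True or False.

zugzwang(.##./#.../#..., V) = False

ply 1, V at .##./#.../#... | V03=-1→.###/#..#/#...; V11=-1→.##./##../##..; V12=+1→.##./#.#./#.#.*; V13=-1→.##./#..#/#..#
ply 2: .##./#.#./#.#. is terminal -1 (H); from .##./#.../#... depth 6
pass branch (H moves first from the same position):
  | ply 1, H at .##./#.../#... | H11=+1→.##./###./#...*; H12=+1→.##./#.##/#...; H21=+1→.##./#.../###.; H22=+1→.##./#.../#.##
  | ply 2, V at .##./###./#... | V03=-1→.###/####/#...*; V13=-1→.##./####/#..#
  | ply 3, H at .###/####/#... | H21=+1→.###/####/###.*; H22=+1→.###/####/#.##
  | ply 4: .###/####/###. is terminal -1 (V); from .##./#.../#... depth 6
V moving scores +1; V passing scores -1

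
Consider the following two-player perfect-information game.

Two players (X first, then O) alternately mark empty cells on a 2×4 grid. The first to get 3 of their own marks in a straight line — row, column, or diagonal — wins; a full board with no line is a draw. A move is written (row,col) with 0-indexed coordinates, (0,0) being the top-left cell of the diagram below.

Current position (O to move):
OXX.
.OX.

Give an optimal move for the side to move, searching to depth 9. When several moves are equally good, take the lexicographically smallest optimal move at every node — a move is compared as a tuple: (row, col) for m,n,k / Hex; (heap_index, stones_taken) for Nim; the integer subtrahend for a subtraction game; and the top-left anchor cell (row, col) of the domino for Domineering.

O's best at [OXX./.OX.]: (0,3)

[OXX./.OX.] O move#1: (0,3):+0/OXXO/.OX.*, (1,0):-1/OXX./OOX., (1,3):-1/OXX./.OXO
[OXXO/.OX.] X move#2: (1,0):+0/OXXO/XOX.*, (1,3):+0/OXXO/.OXX
[OXXO/XOX.] O move#3: (1,3):+0/OXXO/XOXO*
[OXXO/XOXO] end (terminal +0, X#4); searched OXX./.OX. to 9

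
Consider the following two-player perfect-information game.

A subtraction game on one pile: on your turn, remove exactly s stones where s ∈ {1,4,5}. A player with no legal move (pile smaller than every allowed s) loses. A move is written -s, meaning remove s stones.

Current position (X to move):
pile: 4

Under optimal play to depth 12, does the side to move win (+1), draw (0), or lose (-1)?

p1 X@[4]: -1[3]-1 -4[0]+1*
p2 O@[0] terminal -1; root [4] d12

value(4, X) = +1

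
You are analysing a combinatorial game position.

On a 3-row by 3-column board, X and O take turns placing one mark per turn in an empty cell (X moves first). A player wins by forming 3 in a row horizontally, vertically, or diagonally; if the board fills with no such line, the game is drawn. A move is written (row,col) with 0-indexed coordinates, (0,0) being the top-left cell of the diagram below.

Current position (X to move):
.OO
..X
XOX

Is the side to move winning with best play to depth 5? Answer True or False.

[.OO/..X/XOX] X move#1: (0,0):-1/XOO/..X/XOX*, (1,0):-1/.OO/X.X/XOX, (1,1):-1/.OO/.XX/XOX
[XOO/..X/XOX] O move#2: (1,0):-1/XOO/O.X/XOX, (1,1):+1/XOO/.OX/XOX*
[XOO/.OX/XOX] end (terminal -1, X#3); searched .OO/..X/XOX to 5

X winning at [.OO/..X/XOX]: False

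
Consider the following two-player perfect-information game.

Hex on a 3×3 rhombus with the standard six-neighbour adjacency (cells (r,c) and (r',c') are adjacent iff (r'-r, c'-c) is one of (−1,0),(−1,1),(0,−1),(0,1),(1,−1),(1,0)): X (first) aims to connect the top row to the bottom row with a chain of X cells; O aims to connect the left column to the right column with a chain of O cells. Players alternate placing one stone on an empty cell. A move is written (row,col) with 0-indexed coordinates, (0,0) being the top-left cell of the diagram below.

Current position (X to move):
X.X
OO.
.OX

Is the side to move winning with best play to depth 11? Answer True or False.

X winning at [X.X/OO./.OX]: True

ply 1, X at X.X/OO./.OX | (0,1)=-1→XXX/OO./.OX; (1,2)=+1→X.X/OOX/.OX*; (2,0)=-1→X.X/OO./XOX
ply 2: X.X/OOX/.OX is terminal -1 (O); from X.X/OO./.OX depth 11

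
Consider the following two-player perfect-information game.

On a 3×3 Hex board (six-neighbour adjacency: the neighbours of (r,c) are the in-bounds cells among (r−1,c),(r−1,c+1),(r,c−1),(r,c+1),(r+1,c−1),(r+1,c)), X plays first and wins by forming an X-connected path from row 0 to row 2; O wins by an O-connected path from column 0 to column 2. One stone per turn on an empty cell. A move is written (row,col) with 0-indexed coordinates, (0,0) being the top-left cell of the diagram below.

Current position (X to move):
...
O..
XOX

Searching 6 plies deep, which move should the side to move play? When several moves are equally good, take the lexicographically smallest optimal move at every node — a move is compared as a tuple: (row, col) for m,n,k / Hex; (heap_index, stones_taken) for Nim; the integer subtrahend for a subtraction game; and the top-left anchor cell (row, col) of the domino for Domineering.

ply 1, X at .../O../XOX | (0,0)=-1→X../O../XOX; (0,1)=-1→.X./O../XOX; (0,2)=+1→..X/O../XOX*; (1,1)=+1→.../OX./XOX; (1,2)=-1→.../O.X/XOX
ply 2, O at ..X/O../XOX | (0,0)=-1→O.X/O../XOX*; (0,1)=-1→.OX/O../XOX; (1,1)=-1→..X/OO./XOX; (1,2)=-1→..X/O.O/XOX
ply 3, X at O.X/O../XOX | (0,1)=+1→OXX/O../XOX*; (1,1)=+1→O.X/OX./XOX; (1,2)=+1→O.X/O.X/XOX
ply 4, O at OXX/O../XOX | (1,1)=-1→OXX/OO./XOX*; (1,2)=-1→OXX/O.O/XOX
ply 5, X at OXX/OO./XOX | (1,2)=+1→OXX/OOX/XOX*
ply 6: OXX/OOX/XOX is terminal -1 (O); from .../O../XOX depth 6

X's best at [.../O../XOX]: (0,2)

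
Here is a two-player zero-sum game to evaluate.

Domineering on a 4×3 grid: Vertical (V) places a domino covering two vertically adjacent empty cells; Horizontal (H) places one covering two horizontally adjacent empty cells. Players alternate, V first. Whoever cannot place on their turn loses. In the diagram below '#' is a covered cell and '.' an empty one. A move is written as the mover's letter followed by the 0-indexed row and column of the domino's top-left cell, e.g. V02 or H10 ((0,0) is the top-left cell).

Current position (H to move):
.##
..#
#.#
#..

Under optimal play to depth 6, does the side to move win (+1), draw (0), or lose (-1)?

[.##/..#/#.#/#..] H move#1: H10:-1/.##/###/#.#/#..*, H31:-1/.##/..#/#.#/###
[.##/###/#.#/#..] V move#2: V21:+1/.##/###/###/##.*
[.##/###/###/##.] end (terminal -1, H#3); searched .##/..#/#.#/#.. to 6

value(.##/..#/#.#/#.., H) = -1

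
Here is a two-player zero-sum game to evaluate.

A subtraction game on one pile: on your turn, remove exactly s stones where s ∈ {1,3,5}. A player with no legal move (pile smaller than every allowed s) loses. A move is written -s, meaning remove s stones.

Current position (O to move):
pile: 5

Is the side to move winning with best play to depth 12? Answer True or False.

O winning at [5]: True

ply 1, O at 5 | -1=+1→4*; -3=+1→2; -5=+1→0
ply 2, X at 4 | -1=-1→3*; -3=-1→1
ply 3, O at 3 | -1=+1→2*; -3=+1→0
ply 4, X at 2 | -1=-1→1*
ply 5, O at 1 | -1=+1→0*
ply 6: 0 is terminal -1 (X); from 5 depth 12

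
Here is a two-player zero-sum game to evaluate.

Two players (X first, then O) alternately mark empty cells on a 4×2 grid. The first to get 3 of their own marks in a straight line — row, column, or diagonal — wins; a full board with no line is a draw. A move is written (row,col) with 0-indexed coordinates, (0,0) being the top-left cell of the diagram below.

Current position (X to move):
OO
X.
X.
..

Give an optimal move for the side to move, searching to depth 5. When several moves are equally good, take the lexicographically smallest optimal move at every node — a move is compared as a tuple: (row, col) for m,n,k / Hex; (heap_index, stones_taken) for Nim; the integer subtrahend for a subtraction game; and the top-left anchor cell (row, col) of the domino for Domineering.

X's best at [OO/X./X./..]: (3,0)

p1 X@[OO/X./X./..]: (1,1)[OO/XX/X./..]+0 (2,1)[OO/X./XX/..]+0 (3,0)[OO/X./X./X.]+1* (3,1)[OO/X./X./.X]+0
p2 O@[OO/X./X./X.] terminal -1; root [OO/X./X./..] d5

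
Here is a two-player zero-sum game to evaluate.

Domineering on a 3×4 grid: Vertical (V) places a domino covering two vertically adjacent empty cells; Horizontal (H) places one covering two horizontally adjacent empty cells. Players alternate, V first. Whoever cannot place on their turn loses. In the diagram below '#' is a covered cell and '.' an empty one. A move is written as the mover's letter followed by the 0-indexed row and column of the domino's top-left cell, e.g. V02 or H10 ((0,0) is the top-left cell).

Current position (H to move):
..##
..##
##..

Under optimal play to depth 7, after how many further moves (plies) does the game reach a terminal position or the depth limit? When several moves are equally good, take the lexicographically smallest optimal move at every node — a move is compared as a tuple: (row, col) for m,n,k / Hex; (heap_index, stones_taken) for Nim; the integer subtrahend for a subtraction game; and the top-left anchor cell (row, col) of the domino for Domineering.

PV length from [..##/..##/##..]: 1 ply

[..##/..##/##..] H move#1: H00:+1/####/..##/##..*, H10:+1/..##/####/##.., H22:-1/..##/..##/####
[####/..##/##..] end (terminal -1, V#2); searched ..##/..##/##.. to 7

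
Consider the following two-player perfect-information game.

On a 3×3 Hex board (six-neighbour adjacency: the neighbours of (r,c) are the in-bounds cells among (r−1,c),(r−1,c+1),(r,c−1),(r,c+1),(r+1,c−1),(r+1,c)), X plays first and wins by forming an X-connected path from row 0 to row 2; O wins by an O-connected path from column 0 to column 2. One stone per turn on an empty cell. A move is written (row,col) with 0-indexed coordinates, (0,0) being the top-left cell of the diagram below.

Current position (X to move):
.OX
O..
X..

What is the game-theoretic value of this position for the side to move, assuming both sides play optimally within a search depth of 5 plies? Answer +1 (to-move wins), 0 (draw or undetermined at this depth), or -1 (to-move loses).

value(.OX/O../X.., X) = +1

[.OX/O../X..] X move#1: (0,0):+1/XOX/O../X..*, (1,1):+1/.OX/OX./X.., (1,2):+1/.OX/O.X/X.., (2,1):+1/.OX/O../XX., (2,2):+1/.OX/O../X.X
[XOX/O../X..] O move#2: (1,1):-1/XOX/OO./X..*, (1,2):-1/XOX/O.O/X.., (2,1):-1/XOX/O../XO., (2,2):-1/XOX/O../X.O
[XOX/OO./X..] X move#3: (1,2):+1/XOX/OOX/X..*, (2,1):-1/XOX/OO./XX., (2,2):-1/XOX/OO./X.X
[XOX/OOX/X..] O move#4: (2,1):-1/XOX/OOX/XO.*, (2,2):-1/XOX/OOX/X.O
[XOX/OOX/XO.] X move#5: (2,2):+1/XOX/OOX/XOX*
[XOX/OOX/XOX] end (terminal -1, O#6); searched .OX/O../X.. to 5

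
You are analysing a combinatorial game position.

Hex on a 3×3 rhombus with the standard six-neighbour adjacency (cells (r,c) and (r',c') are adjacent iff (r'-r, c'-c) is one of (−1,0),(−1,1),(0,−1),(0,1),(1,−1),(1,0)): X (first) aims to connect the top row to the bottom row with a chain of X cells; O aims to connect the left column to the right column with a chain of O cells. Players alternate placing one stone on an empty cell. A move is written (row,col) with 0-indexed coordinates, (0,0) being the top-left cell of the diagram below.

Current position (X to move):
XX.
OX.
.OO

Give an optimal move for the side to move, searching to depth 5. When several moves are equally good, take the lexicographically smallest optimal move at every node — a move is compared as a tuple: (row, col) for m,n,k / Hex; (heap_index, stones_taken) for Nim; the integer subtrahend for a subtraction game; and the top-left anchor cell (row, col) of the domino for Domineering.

X's best at [XX./OX./.OO]: (2,0)

ply 1, X at XX./OX./.OO | (0,2)=-1→XXX/OX./.OO; (1,2)=-1→XX./OXX/.OO; (2,0)=+1→XX./OX./XOO*
ply 2: XX./OX./XOO is terminal -1 (O); from XX./OX./.OO depth 5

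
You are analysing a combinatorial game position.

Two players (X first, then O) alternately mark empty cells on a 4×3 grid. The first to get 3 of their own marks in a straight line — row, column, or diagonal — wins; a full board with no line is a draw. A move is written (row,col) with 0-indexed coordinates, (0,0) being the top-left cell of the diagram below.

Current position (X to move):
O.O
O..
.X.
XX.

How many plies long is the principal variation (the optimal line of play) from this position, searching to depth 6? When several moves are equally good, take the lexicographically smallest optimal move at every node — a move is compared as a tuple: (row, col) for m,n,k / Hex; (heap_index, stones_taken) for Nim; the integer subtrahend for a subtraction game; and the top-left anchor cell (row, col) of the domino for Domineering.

PV length from [O.O/O../.X./XX.]: 1 ply

p1 X@[O.O/O../.X./XX.]: (0,1)[OXO/O../.X./XX.]-1 (1,1)[O.O/OX./.X./XX.]+1* (1,2)[O.O/O.X/.X./XX.]+1 (2,0)[O.O/O../XX./XX.]-1 (2,2)[O.O/O../.XX/XX.]-1 (3,2)[O.O/O../.X./XXX]+1
p2 O@[O.O/OX./.X./XX.] terminal -1; root [O.O/O../.X./XX.] d6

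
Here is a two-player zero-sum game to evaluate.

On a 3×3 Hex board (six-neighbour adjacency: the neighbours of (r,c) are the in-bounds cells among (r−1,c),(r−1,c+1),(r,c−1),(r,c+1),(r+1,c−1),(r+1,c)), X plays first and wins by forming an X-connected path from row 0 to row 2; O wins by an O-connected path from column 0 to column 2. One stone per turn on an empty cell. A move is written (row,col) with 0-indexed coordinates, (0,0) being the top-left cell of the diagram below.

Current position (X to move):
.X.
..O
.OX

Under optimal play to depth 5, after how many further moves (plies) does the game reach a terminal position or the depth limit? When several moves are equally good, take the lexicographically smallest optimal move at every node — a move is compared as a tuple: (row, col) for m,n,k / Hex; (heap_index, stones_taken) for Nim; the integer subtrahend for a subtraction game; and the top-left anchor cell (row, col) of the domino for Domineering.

p1 X@[.X./..O/.OX]: (0,0)[XX./..O/.OX]-1 (0,2)[.XX/..O/.OX]-1 (1,0)[.X./X.O/.OX]-1 (1,1)[.X./.XO/.OX]-1 (2,0)[.X./..O/XOX]+1*
p2 O@[.X./..O/XOX]: (0,0)[OX./..O/XOX]-1* (0,2)[.XO/..O/XOX]-1 (1,0)[.X./O.O/XOX]-1 (1,1)[.X./.OO/XOX]-1
p3 X@[OX./..O/XOX]: (0,2)[OXX/..O/XOX]+1* (1,0)[OX./X.O/XOX]+1 (1,1)[OX./.XO/XOX]+1
p4 O@[OXX/..O/XOX]: (1,0)[OXX/O.O/XOX]-1* (1,1)[OXX/.OO/XOX]-1
p5 X@[OXX/O.O/XOX]: (1,1)[OXX/OXO/XOX]+1*
p6 O@[OXX/OXO/XOX] terminal -1; root [.X./..O/.OX] d5

PV length from [.X./..O/.OX]: 5 plies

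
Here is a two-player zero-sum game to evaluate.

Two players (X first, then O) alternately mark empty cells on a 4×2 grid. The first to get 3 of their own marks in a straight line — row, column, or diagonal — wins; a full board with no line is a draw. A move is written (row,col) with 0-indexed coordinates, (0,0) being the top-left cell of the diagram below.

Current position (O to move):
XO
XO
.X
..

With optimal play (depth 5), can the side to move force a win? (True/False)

p1 O@[XO/XO/.X/..]: (2,0)[XO/XO/OX/..]+0* (3,0)[XO/XO/.X/O.]-1 (3,1)[XO/XO/.X/.O]-1
p2 X@[XO/XO/OX/..]: (3,0)[XO/XO/OX/X.]+0* (3,1)[XO/XO/OX/.X]+0
p3 O@[XO/XO/OX/X.]: (3,1)[XO/XO/OX/XO]+0*
p4 X@[XO/XO/OX/XO] terminal +0; root [XO/XO/.X/..] d5

O winning at [XO/XO/.X/..]: False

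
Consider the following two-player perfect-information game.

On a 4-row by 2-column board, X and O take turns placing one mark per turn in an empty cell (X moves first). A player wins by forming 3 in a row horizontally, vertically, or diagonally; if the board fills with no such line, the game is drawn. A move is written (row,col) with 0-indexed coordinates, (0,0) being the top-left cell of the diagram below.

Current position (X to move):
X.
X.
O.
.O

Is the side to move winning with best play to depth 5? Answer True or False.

p1 X@[X./X./O./.O]: (0,1)[XX/X./O./.O]+0* (1,1)[X./XX/O./.O]+0 (2,1)[X./X./OX/.O]+0 (3,0)[X./X./O./XO]+0
p2 O@[XX/X./O./.O]: (1,1)[XX/XO/O./.O]+0* (2,1)[XX/X./OO/.O]+0 (3,0)[XX/X./O./OO]+0
p3 X@[XX/XO/O./.O]: (2,1)[XX/XO/OX/.O]+0* (3,0)[XX/XO/O./XO]-1
p4 O@[XX/XO/OX/.O]: (3,0)[XX/XO/OX/OO]+0*
p5 X@[XX/XO/OX/OO] terminal +0; root [X./X./O./.O] d5

X winning at [X./X./O./.O]: False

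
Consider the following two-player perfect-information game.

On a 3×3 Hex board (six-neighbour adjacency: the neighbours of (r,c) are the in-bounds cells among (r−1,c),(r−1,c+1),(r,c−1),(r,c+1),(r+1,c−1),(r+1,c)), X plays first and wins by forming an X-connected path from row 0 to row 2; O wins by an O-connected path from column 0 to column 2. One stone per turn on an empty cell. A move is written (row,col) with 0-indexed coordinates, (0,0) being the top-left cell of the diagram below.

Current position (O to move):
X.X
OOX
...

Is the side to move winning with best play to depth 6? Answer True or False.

O winning at [X.X/OOX/...]: False

ply 1, O at X.X/OOX/... | (0,1)=-1→XOX/OOX/...*; (2,0)=-1→X.X/OOX/O..; (2,1)=-1→X.X/OOX/.O.; (2,2)=-1→X.X/OOX/..O
ply 2, X at XOX/OOX/... | (2,0)=+1→XOX/OOX/X..*; (2,1)=+1→XOX/OOX/.X.; (2,2)=+1→XOX/OOX/..X
ply 3, O at XOX/OOX/X.. | (2,1)=-1→XOX/OOX/XO.*; (2,2)=-1→XOX/OOX/X.O
ply 4, X at XOX/OOX/XO. | (2,2)=+1→XOX/OOX/XOX*
ply 5: XOX/OOX/XOX is terminal -1 (O); from X.X/OOX/... depth 6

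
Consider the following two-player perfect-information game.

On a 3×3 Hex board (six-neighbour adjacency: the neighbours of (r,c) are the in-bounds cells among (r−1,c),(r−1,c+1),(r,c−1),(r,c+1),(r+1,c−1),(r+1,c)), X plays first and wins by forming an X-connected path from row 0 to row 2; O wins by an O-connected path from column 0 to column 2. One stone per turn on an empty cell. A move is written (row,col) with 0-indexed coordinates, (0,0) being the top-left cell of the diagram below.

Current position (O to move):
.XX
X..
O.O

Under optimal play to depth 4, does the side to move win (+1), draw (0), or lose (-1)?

ply 1, O at .XX/X../O.O | (0,0)=-1→OXX/X../O.O; (1,1)=+1→.XX/XO./O.O*; (1,2)=+1→.XX/X.O/O.O; (2,1)=+1→.XX/X../OOO
ply 2, X at .XX/XO./O.O | (0,0)=-1→XXX/XO./O.O*; (1,2)=-1→.XX/XOX/O.O; (2,1)=-1→.XX/XO./OXO
ply 3, O at XXX/XO./O.O | (1,2)=+1→XXX/XOO/O.O*; (2,1)=+1→XXX/XO./OOO
ply 4: XXX/XOO/O.O is terminal -1 (X); from .XX/X../O.O depth 4

value(.XX/X../O.O, O) = +1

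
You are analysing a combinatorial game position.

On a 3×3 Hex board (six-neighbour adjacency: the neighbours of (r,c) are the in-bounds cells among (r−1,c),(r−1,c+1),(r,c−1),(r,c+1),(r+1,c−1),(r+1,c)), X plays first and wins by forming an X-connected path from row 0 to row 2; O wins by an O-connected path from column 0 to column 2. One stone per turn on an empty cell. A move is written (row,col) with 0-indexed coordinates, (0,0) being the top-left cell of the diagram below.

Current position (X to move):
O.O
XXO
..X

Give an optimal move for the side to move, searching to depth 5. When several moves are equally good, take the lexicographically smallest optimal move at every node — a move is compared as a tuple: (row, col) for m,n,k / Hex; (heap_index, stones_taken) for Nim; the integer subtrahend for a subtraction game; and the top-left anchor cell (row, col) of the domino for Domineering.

p1 X@[O.O/XXO/..X]: (0,1)[OXO/XXO/..X]+1* (2,0)[O.O/XXO/X.X]-1 (2,1)[O.O/XXO/.XX]-1
p2 O@[OXO/XXO/..X]: (2,0)[OXO/XXO/O.X]-1* (2,1)[OXO/XXO/.OX]-1
p3 X@[OXO/XXO/O.X]: (2,1)[OXO/XXO/OXX]+1*
p4 O@[OXO/XXO/OXX] terminal -1; root [O.O/XXO/..X] d5

X's best at [O.O/XXO/..X]: (0,1)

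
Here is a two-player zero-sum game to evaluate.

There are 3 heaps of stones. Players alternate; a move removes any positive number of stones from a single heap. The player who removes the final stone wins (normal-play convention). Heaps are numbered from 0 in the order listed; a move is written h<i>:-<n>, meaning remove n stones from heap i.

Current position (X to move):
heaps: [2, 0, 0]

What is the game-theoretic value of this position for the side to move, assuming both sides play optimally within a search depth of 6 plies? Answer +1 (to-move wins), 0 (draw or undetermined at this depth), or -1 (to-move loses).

value((2,0,0), X) = +1

[(2,0,0)] X move#1: h0:-1:-1/(1,0,0), h0:-2:+1/(0,0,0)*
[(0,0,0)] end (terminal -1, O#2); searched (2,0,0) to 6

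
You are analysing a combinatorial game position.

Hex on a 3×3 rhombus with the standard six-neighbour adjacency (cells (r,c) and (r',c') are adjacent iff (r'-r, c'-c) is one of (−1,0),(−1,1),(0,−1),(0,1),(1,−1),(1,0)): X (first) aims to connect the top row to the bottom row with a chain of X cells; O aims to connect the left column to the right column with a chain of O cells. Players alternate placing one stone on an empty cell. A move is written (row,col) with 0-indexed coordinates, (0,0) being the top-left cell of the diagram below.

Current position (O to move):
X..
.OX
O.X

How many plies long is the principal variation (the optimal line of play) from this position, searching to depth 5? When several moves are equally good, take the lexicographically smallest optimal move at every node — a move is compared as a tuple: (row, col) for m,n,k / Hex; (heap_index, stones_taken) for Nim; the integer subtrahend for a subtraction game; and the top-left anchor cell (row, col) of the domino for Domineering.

PV length from [X../.OX/O.X]: 1 ply

[X../.OX/O.X] O move#1: (0,1):-1/XO./.OX/O.X, (0,2):+1/X.O/.OX/O.X*, (1,0):-1/X../OOX/O.X, (2,1):-1/X../.OX/OOX
[X.O/.OX/O.X] end (terminal -1, X#2); searched X../.OX/O.X to 5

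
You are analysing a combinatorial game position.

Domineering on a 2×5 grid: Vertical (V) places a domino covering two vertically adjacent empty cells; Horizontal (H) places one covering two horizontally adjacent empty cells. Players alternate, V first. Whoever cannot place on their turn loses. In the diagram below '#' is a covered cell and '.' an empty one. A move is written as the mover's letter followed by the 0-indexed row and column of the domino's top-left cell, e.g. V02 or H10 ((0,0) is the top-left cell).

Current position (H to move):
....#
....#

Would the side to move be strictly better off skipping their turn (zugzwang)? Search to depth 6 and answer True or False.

ply 1, H at ....#/....# | H00=-1→##..#/....#; H01=+1→.##.#/....#*; H02=-1→..###/....#; H10=-1→....#/##..#; H11=+1→....#/.##.#; H12=-1→....#/..###
ply 2, V at .##.#/....# | V00=-1→###.#/#...#*; V03=-1→.####/...##
ply 3, H at ###.#/#...# | H11=-1→###.#/###.#; H12=+1→###.#/#.###*
ply 4: ###.#/#.### is terminal -1 (V); from ....#/....# depth 6
pass branch (V moves first from the same position):
  | ply 1, V at ....#/....# | V00=-1→#...#/#...#*; V01=-1→.#..#/.#..#; V02=-1→..#.#/..#.#; V03=-1→...##/...##
  | ply 2, H at #...#/#...# | H01=+1→###.#/#...#*; H02=+1→#.###/#...#; H11=+1→#...#/###.#; H12=+1→#...#/#.###
  | ply 3, V at ###.#/#...# | V03=-1→#####/#..##*
  | ply 4, H at #####/#..## | H11=+1→#####/#####*
  | ply 5: #####/##### is terminal -1 (V); from ....#/....# depth 6
H moving scores +1; H passing scores +1

zugzwang(....#/....#, H) = False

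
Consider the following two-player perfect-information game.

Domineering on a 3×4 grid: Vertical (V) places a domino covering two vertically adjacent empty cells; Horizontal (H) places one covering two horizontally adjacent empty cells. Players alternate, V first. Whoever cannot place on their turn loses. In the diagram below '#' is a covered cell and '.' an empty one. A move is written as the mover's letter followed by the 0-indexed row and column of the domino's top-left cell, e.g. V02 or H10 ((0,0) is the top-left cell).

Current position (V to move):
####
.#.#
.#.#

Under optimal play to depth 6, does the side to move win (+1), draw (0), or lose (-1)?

value(####/.#.#/.#.#, V) = +1

p1 V@[####/.#.#/.#.#]: V10[####/##.#/##.#]+1* V12[####/.###/.###]+1
p2 H@[####/##.#/##.#] terminal -1; root [####/.#.#/.#.#] d6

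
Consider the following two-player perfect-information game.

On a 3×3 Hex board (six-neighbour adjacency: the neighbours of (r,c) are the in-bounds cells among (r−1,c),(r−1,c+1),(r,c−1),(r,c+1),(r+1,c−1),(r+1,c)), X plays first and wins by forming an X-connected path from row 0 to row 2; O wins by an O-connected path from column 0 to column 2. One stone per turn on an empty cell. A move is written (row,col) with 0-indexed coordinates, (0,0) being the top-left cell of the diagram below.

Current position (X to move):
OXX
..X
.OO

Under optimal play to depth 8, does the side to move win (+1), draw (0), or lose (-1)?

value(OXX/..X/.OO, X) = +1

[OXX/..X/.OO] X move#1: (1,0):-1/OXX/X.X/.OO, (1,1):-1/OXX/.XX/.OO, (2,0):+1/OXX/..X/XOO*
[OXX/..X/XOO] O move#2: (1,0):-1/OXX/O.X/XOO*, (1,1):-1/OXX/.OX/XOO
[OXX/O.X/XOO] X move#3: (1,1):+1/OXX/OXX/XOO*
[OXX/OXX/XOO] end (terminal -1, O#4); searched OXX/..X/.OO to 8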